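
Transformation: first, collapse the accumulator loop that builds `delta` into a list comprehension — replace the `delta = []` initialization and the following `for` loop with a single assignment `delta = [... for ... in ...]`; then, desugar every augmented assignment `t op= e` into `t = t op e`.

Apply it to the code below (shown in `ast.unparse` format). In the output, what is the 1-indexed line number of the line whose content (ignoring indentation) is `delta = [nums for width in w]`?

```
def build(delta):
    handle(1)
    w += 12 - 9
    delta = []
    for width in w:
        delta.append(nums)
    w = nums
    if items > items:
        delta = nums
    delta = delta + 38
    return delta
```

Transformed code:
def build(delta):
    handle(1)
    w = w + (12 - 9)
    delta = [nums for width in w]
    w = nums
    if items > items:
        delta = nums
    delta = delta + 38
    return delta

4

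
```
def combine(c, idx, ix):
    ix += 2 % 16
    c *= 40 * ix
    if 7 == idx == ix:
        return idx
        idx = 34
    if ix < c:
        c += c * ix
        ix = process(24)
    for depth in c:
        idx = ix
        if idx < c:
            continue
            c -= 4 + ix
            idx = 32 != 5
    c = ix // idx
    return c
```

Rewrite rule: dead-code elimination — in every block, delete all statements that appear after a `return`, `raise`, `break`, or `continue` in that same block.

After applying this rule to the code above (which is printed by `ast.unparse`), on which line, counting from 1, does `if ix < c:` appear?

Transformed code:
def combine(c, idx, ix):
    ix += 2 % 16
    c *= 40 * ix
    if 7 == idx == ix:
        return idx
    if ix < c:
        c += c * ix
        ix = process(24)
    for depth in c:
        idx = ix
        if idx < c:
            continue
    c = ix // idx
    return c

6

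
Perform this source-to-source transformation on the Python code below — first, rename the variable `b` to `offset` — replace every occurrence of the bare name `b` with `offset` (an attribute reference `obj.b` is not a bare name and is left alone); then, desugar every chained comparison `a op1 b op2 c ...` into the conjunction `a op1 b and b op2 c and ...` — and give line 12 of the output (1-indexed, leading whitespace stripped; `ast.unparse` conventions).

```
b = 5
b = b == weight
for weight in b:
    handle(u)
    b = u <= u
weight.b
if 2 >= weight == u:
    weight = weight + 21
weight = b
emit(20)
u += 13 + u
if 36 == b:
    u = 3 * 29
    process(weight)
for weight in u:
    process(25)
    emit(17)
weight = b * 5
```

Transformed code:
offset = 5
offset = offset == weight
for weight in offset:
    handle(u)
    offset = u <= u
weight.b
if 2 >= weight and weight == u:
    weight = weight + 21
weight = offset
emit(20)
u += 13 + u
if 36 == offset:
    u = 3 * 29
    process(weight)
for weight in u:
    process(25)
    emit(17)
weight = offset * 5

if 36 == offset:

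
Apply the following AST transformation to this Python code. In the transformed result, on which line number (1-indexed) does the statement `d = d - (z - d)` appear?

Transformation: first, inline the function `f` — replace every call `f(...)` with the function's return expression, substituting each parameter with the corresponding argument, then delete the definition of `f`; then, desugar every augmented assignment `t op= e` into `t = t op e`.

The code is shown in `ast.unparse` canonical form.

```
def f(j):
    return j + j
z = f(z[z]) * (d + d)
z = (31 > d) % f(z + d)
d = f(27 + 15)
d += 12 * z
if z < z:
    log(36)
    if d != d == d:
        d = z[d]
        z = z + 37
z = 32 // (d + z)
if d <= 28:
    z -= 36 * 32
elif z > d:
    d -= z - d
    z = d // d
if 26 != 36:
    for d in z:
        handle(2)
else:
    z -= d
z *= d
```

Transformed code:
z = (z[z] + z[z]) * (d + d)
z = (31 > d) % (z + d + (z + d))
d = 27 + 15 + (27 + 15)
d = d + 12 * z
if z < z:
    log(36)
    if d != d == d:
        d = z[d]
        z = z + 37
z = 32 // (d + z)
if d <= 28:
    z = z - 36 * 32
elif z > d:
    d = d - (z - d)
    z = d // d
if 26 != 36:
    for d in z:
        handle(2)
else:
    z = z - d
z = z * d

14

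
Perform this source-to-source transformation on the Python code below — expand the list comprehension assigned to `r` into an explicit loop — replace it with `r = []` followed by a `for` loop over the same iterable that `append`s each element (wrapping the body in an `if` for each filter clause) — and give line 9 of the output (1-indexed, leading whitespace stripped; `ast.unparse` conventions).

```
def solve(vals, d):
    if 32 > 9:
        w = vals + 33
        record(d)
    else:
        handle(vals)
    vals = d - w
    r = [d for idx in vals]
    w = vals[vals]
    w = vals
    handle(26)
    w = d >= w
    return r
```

Transformed code:
def solve(vals, d):
    if 32 > 9:
        w = vals + 33
        record(d)
    else:
        handle(vals)
    vals = d - w
    r = []
    for idx in vals:
        r.append(d)
    w = vals[vals]
    w = vals
    handle(26)
    w = d >= w
    return r

for idx in vals:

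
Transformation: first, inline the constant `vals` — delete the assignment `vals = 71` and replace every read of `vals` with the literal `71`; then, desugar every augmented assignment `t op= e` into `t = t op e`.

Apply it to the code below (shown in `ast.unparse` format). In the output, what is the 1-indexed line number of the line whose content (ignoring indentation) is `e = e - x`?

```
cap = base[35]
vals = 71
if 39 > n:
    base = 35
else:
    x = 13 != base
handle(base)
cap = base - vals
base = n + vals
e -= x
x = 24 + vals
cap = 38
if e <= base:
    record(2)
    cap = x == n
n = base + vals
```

9

Transformed code:
cap = base[35]
if 39 > n:
    base = 35
else:
    x = 13 != base
handle(base)
cap = base - 71
base = n + 71
e = e - x
x = 24 + 71
cap = 38
if e <= base:
    record(2)
    cap = x == n
n = base + 71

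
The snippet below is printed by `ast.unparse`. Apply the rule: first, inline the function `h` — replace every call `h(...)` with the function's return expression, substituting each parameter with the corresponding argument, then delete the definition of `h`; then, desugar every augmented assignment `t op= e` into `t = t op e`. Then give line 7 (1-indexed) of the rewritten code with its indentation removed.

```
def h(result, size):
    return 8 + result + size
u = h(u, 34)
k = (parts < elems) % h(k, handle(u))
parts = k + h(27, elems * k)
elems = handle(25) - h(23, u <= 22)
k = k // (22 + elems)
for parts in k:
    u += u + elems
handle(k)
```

Transformed code:
u = 8 + u + 34
k = (parts < elems) % (8 + k + handle(u))
parts = k + (8 + 27 + elems * k)
elems = handle(25) - (8 + 23 + (u <= 22))
k = k // (22 + elems)
for parts in k:
    u = u + (u + elems)
handle(k)

u = u + (u + elems)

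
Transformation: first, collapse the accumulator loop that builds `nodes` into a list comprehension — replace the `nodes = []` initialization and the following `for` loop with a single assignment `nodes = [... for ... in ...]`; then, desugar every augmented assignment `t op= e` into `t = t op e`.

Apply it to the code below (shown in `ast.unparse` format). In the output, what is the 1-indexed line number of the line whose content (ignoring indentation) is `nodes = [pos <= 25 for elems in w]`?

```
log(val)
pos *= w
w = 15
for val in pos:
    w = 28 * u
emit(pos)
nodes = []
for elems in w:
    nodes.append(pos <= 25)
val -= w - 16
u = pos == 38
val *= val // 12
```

7

Transformed code:
log(val)
pos = pos * w
w = 15
for val in pos:
    w = 28 * u
emit(pos)
nodes = [pos <= 25 for elems in w]
val = val - (w - 16)
u = pos == 38
val = val * (val // 12)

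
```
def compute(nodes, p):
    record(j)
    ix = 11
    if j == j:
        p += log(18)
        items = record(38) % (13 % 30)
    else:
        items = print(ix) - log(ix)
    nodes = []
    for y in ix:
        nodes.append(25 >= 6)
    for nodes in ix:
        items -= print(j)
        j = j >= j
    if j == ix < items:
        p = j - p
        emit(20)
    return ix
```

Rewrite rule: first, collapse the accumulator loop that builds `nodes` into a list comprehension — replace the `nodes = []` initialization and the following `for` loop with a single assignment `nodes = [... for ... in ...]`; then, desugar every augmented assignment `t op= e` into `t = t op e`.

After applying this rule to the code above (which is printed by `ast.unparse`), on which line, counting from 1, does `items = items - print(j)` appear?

Transformed code:
def compute(nodes, p):
    record(j)
    ix = 11
    if j == j:
        p = p + log(18)
        items = record(38) % (13 % 30)
    else:
        items = print(ix) - log(ix)
    nodes = [25 >= 6 for y in ix]
    for nodes in ix:
        items = items - print(j)
        j = j >= j
    if j == ix < items:
        p = j - p
        emit(20)
    return ix

11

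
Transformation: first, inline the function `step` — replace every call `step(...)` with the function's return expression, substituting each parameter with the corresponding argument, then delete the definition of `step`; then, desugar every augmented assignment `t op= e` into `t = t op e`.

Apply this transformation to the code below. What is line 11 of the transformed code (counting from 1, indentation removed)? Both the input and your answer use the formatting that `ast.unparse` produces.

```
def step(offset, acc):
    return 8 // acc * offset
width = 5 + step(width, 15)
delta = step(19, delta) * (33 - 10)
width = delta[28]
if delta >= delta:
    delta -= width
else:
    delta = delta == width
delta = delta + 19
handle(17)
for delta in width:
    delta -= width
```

Transformed code:
width = 5 + 8 // 15 * width
delta = 8 // delta * 19 * (33 - 10)
width = delta[28]
if delta >= delta:
    delta = delta - width
else:
    delta = delta == width
delta = delta + 19
handle(17)
for delta in width:
    delta = delta - width

delta = delta - width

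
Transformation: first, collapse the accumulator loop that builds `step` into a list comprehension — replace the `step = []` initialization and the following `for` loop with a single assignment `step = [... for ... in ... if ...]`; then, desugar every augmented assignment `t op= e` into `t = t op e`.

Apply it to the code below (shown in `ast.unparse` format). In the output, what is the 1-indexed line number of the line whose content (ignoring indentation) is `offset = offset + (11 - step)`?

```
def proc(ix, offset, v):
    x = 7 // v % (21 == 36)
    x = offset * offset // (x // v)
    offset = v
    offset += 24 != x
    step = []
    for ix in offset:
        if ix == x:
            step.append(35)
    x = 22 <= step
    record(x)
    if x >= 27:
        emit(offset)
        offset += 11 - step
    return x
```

Transformed code:
def proc(ix, offset, v):
    x = 7 // v % (21 == 36)
    x = offset * offset // (x // v)
    offset = v
    offset = offset + (24 != x)
    step = [35 for ix in offset if ix == x]
    x = 22 <= step
    record(x)
    if x >= 27:
        emit(offset)
        offset = offset + (11 - step)
    return x

11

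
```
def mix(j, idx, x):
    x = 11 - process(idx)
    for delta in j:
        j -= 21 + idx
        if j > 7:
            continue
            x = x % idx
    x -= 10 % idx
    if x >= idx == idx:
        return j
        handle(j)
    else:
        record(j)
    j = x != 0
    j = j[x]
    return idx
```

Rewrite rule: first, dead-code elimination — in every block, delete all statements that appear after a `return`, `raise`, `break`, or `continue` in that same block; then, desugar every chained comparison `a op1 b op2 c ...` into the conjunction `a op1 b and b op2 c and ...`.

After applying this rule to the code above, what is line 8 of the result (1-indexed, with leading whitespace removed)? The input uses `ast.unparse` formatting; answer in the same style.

Transformed code:
def mix(j, idx, x):
    x = 11 - process(idx)
    for delta in j:
        j -= 21 + idx
        if j > 7:
            continue
    x -= 10 % idx
    if x >= idx and idx == idx:
        return j
    else:
        record(j)
    j = x != 0
    j = j[x]
    return idx

if x >= idx and idx == idx:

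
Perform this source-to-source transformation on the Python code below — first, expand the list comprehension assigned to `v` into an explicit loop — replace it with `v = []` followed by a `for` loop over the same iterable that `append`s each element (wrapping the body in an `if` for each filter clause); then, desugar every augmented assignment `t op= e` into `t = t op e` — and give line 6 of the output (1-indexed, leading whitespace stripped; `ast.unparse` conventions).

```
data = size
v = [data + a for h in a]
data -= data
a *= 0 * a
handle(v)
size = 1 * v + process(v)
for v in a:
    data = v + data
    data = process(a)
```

a = a * (0 * a)

Transformed code:
data = size
v = []
for h in a:
    v.append(data + a)
data = data - data
a = a * (0 * a)
handle(v)
size = 1 * v + process(v)
for v in a:
    data = v + data
    data = process(a)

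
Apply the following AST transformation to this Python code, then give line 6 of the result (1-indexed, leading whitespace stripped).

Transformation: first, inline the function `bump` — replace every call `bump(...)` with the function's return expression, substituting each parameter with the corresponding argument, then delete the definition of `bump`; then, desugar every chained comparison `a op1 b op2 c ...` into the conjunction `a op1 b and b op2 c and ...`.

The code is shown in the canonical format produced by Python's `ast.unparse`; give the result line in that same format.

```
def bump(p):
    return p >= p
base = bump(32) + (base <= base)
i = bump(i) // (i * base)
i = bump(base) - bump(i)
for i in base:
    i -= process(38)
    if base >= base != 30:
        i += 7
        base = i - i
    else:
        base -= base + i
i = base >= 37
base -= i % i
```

Transformed code:
base = (32 >= 32) + (base <= base)
i = (i >= i) // (i * base)
i = (base >= base) - (i >= i)
for i in base:
    i -= process(38)
    if base >= base and base != 30:
        i += 7
        base = i - i
    else:
        base -= base + i
i = base >= 37
base -= i % i

if base >= base and base != 30:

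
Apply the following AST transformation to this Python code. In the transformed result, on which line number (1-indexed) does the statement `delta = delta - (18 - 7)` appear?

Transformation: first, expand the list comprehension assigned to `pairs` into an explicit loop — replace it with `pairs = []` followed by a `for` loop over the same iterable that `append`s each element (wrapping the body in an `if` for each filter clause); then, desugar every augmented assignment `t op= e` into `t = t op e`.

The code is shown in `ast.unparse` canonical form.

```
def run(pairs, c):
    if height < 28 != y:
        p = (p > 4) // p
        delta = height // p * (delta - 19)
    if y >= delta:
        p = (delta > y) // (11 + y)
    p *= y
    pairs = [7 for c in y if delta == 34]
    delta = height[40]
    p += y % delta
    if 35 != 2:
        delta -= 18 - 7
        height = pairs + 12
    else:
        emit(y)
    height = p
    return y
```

15

Transformed code:
def run(pairs, c):
    if height < 28 != y:
        p = (p > 4) // p
        delta = height // p * (delta - 19)
    if y >= delta:
        p = (delta > y) // (11 + y)
    p = p * y
    pairs = []
    for c in y:
        if delta == 34:
            pairs.append(7)
    delta = height[40]
    p = p + y % delta
    if 35 != 2:
        delta = delta - (18 - 7)
        height = pairs + 12
    else:
        emit(y)
    height = p
    return y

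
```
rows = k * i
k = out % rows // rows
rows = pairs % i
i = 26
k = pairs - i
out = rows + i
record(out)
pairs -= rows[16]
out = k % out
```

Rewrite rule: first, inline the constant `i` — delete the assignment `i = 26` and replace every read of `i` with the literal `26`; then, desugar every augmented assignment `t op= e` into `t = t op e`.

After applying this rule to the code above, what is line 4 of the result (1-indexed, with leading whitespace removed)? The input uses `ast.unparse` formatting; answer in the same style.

Transformed code:
rows = k * 26
k = out % rows // rows
rows = pairs % 26
k = pairs - 26
out = rows + 26
record(out)
pairs = pairs - rows[16]
out = k % out

k = pairs - 26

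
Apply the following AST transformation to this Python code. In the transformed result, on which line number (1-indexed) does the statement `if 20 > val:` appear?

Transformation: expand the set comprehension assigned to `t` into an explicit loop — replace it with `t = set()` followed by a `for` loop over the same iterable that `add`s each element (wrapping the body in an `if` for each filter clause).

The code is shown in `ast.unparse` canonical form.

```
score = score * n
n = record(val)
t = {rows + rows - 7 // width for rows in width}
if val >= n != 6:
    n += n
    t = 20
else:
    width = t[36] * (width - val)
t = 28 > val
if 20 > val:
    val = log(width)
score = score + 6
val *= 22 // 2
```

12

Transformed code:
score = score * n
n = record(val)
t = set()
for rows in width:
    t.add(rows + rows - 7 // width)
if val >= n != 6:
    n += n
    t = 20
else:
    width = t[36] * (width - val)
t = 28 > val
if 20 > val:
    val = log(width)
score = score + 6
val *= 22 // 2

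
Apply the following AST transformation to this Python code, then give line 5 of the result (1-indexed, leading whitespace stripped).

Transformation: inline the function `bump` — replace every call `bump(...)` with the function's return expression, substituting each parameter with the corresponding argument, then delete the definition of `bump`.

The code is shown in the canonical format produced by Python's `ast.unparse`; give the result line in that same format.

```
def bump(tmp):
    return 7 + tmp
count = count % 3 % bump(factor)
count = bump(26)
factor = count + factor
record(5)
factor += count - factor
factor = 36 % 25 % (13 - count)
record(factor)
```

Transformed code:
count = count % 3 % (7 + factor)
count = 7 + 26
factor = count + factor
record(5)
factor += count - factor
factor = 36 % 25 % (13 - count)
record(factor)

factor += count - factor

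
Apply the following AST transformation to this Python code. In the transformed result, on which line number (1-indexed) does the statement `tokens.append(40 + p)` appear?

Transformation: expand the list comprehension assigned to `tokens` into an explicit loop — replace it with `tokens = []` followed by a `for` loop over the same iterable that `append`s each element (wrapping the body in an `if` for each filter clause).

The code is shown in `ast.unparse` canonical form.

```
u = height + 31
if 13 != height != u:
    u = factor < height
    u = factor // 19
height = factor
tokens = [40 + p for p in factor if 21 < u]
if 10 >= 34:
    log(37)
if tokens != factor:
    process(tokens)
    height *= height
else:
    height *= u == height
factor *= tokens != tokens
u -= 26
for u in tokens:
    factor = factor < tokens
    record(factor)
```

9

Transformed code:
u = height + 31
if 13 != height != u:
    u = factor < height
    u = factor // 19
height = factor
tokens = []
for p in factor:
    if 21 < u:
        tokens.append(40 + p)
if 10 >= 34:
    log(37)
if tokens != factor:
    process(tokens)
    height *= height
else:
    height *= u == height
factor *= tokens != tokens
u -= 26
for u in tokens:
    factor = factor < tokens
    record(factor)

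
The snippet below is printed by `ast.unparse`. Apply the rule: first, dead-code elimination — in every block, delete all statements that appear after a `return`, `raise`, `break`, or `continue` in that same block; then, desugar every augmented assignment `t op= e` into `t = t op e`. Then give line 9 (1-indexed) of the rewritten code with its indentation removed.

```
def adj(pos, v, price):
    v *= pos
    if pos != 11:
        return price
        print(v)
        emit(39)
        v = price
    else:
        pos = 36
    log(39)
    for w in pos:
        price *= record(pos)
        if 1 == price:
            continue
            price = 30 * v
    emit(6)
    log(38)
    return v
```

Transformed code:
def adj(pos, v, price):
    v = v * pos
    if pos != 11:
        return price
    else:
        pos = 36
    log(39)
    for w in pos:
        price = price * record(pos)
        if 1 == price:
            continue
    emit(6)
    log(38)
    return v

price = price * record(pos)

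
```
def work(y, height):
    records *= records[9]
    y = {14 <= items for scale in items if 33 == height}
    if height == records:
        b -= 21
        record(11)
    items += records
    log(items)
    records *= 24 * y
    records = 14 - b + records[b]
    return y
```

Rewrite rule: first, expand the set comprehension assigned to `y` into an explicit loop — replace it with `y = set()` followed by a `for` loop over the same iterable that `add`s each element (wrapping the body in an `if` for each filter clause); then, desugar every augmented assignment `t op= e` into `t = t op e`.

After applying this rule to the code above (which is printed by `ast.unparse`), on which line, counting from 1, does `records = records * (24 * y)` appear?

12

Transformed code:
def work(y, height):
    records = records * records[9]
    y = set()
    for scale in items:
        if 33 == height:
            y.add(14 <= items)
    if height == records:
        b = b - 21
        record(11)
    items = items + records
    log(items)
    records = records * (24 * y)
    records = 14 - b + records[b]
    return y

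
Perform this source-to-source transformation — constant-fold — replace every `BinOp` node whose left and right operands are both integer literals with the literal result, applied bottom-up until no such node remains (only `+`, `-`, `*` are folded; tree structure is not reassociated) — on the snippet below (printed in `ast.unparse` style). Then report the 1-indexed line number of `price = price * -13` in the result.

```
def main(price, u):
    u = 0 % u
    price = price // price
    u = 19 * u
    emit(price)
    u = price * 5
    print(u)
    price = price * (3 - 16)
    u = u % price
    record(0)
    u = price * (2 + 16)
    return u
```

8

Transformed code:
def main(price, u):
    u = 0 % u
    price = price // price
    u = 19 * u
    emit(price)
    u = price * 5
    print(u)
    price = price * -13
    u = u % price
    record(0)
    u = price * 18
    return u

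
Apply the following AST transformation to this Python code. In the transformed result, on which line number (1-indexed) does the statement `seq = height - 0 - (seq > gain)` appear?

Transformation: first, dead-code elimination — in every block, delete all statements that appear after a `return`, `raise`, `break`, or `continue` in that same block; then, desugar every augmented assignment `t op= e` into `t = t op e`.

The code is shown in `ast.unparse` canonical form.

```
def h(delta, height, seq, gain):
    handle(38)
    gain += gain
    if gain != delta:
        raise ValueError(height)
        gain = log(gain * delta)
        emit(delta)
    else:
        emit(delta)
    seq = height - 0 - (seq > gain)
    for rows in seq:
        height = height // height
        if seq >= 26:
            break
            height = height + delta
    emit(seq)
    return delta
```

8

Transformed code:
def h(delta, height, seq, gain):
    handle(38)
    gain = gain + gain
    if gain != delta:
        raise ValueError(height)
    else:
        emit(delta)
    seq = height - 0 - (seq > gain)
    for rows in seq:
        height = height // height
        if seq >= 26:
            break
    emit(seq)
    return delta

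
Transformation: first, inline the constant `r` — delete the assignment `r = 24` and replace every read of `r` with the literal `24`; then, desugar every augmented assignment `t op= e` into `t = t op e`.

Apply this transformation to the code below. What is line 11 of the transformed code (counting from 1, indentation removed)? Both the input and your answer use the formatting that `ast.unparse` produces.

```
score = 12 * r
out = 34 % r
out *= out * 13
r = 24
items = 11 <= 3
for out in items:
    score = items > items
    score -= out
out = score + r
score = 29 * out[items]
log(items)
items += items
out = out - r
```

items = items + items

Transformed code:
score = 12 * 24
out = 34 % 24
out = out * (out * 13)
items = 11 <= 3
for out in items:
    score = items > items
    score = score - out
out = score + 24
score = 29 * out[items]
log(items)
items = items + items
out = out - 24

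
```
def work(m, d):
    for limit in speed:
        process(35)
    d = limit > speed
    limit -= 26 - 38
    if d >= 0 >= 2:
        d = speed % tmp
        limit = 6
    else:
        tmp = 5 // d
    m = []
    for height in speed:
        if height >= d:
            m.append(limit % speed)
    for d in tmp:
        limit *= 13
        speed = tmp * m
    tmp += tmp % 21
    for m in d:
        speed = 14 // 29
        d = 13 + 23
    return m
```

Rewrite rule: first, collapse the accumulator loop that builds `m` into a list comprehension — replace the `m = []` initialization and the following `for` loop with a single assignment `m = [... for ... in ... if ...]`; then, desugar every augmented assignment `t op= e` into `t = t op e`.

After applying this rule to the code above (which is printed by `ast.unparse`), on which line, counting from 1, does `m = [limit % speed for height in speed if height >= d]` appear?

11

Transformed code:
def work(m, d):
    for limit in speed:
        process(35)
    d = limit > speed
    limit = limit - (26 - 38)
    if d >= 0 >= 2:
        d = speed % tmp
        limit = 6
    else:
        tmp = 5 // d
    m = [limit % speed for height in speed if height >= d]
    for d in tmp:
        limit = limit * 13
        speed = tmp * m
    tmp = tmp + tmp % 21
    for m in d:
        speed = 14 // 29
        d = 13 + 23
    return m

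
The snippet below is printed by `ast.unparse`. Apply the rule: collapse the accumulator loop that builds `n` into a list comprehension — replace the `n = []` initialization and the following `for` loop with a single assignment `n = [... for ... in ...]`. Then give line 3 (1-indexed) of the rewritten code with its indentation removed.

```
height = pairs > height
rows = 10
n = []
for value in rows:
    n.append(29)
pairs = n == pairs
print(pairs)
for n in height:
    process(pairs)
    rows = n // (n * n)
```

Transformed code:
height = pairs > height
rows = 10
n = [29 for value in rows]
pairs = n == pairs
print(pairs)
for n in height:
    process(pairs)
    rows = n // (n * n)

n = [29 for value in rows]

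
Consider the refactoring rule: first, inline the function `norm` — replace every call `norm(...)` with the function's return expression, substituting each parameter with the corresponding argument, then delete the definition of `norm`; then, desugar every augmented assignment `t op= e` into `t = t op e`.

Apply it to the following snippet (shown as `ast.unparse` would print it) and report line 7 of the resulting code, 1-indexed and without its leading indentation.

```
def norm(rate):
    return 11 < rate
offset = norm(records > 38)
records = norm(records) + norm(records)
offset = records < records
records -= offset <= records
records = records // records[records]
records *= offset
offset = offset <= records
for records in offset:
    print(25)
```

Transformed code:
offset = 11 < (records > 38)
records = (11 < records) + (11 < records)
offset = records < records
records = records - (offset <= records)
records = records // records[records]
records = records * offset
offset = offset <= records
for records in offset:
    print(25)

offset = offset <= records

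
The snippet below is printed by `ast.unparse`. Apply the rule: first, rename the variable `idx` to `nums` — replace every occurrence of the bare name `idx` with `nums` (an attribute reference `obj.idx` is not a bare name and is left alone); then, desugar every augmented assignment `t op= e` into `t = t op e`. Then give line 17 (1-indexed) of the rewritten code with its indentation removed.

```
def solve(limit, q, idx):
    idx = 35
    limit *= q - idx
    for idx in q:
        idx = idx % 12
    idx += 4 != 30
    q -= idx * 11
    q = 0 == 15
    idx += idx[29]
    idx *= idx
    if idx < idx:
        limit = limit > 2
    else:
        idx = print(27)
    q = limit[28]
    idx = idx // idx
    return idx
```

Transformed code:
def solve(limit, q, nums):
    nums = 35
    limit = limit * (q - nums)
    for nums in q:
        nums = nums % 12
    nums = nums + (4 != 30)
    q = q - nums * 11
    q = 0 == 15
    nums = nums + nums[29]
    nums = nums * nums
    if nums < nums:
        limit = limit > 2
    else:
        nums = print(27)
    q = limit[28]
    nums = nums // nums
    return nums

return nums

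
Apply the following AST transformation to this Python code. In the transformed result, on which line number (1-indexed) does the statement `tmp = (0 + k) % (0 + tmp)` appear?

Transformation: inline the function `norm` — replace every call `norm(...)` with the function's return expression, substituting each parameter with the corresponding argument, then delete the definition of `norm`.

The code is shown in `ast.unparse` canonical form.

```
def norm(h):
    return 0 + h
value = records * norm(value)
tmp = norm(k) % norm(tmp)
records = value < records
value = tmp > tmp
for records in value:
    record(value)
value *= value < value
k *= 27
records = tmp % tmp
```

Transformed code:
value = records * (0 + value)
tmp = (0 + k) % (0 + tmp)
records = value < records
value = tmp > tmp
for records in value:
    record(value)
value *= value < value
k *= 27
records = tmp % tmp

2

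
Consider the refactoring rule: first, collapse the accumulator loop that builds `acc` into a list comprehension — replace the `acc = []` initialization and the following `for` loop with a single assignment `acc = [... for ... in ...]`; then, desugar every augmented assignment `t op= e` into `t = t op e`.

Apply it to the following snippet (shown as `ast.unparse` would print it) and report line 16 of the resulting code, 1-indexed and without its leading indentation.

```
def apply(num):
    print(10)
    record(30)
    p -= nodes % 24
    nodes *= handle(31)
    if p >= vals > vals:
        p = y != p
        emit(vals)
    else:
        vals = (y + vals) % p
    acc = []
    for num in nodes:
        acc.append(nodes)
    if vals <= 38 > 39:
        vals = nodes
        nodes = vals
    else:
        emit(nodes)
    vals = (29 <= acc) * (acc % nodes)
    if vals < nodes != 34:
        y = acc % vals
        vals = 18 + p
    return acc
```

Transformed code:
def apply(num):
    print(10)
    record(30)
    p = p - nodes % 24
    nodes = nodes * handle(31)
    if p >= vals > vals:
        p = y != p
        emit(vals)
    else:
        vals = (y + vals) % p
    acc = [nodes for num in nodes]
    if vals <= 38 > 39:
        vals = nodes
        nodes = vals
    else:
        emit(nodes)
    vals = (29 <= acc) * (acc % nodes)
    if vals < nodes != 34:
        y = acc % vals
        vals = 18 + p
    return acc

emit(nodes)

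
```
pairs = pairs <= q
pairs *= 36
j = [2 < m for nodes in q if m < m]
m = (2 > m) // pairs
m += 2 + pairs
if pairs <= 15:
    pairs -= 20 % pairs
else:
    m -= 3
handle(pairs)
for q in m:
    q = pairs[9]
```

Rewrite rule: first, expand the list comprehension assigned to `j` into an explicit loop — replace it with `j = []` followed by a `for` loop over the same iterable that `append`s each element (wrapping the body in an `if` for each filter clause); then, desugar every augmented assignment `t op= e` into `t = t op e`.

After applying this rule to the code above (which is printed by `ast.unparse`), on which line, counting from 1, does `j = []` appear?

Transformed code:
pairs = pairs <= q
pairs = pairs * 36
j = []
for nodes in q:
    if m < m:
        j.append(2 < m)
m = (2 > m) // pairs
m = m + (2 + pairs)
if pairs <= 15:
    pairs = pairs - 20 % pairs
else:
    m = m - 3
handle(pairs)
for q in m:
    q = pairs[9]

3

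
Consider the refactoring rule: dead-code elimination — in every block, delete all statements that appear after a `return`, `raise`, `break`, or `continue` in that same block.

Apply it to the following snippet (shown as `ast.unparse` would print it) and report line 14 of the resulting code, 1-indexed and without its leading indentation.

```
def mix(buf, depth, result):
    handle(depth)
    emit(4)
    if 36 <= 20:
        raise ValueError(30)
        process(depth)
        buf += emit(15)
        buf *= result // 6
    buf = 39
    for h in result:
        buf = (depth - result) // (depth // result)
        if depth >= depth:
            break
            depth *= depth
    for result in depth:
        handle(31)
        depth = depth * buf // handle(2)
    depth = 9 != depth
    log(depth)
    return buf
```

Transformed code:
def mix(buf, depth, result):
    handle(depth)
    emit(4)
    if 36 <= 20:
        raise ValueError(30)
    buf = 39
    for h in result:
        buf = (depth - result) // (depth // result)
        if depth >= depth:
            break
    for result in depth:
        handle(31)
        depth = depth * buf // handle(2)
    depth = 9 != depth
    log(depth)
    return buf

depth = 9 != depth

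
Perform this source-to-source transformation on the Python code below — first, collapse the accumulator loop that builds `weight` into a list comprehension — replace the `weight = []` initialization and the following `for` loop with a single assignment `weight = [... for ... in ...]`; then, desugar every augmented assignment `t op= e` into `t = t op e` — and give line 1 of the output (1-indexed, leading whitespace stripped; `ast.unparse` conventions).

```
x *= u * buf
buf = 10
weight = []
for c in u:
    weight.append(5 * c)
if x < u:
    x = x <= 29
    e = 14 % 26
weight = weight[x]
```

Transformed code:
x = x * (u * buf)
buf = 10
weight = [5 * c for c in u]
if x < u:
    x = x <= 29
    e = 14 % 26
weight = weight[x]

x = x * (u * buf)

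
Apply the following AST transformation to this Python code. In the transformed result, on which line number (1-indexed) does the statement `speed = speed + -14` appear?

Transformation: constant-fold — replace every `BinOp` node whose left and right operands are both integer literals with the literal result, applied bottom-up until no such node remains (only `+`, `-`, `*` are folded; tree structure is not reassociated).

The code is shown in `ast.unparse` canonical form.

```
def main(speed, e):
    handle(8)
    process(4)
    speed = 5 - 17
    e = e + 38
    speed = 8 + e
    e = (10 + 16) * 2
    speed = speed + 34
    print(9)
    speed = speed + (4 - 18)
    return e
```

Transformed code:
def main(speed, e):
    handle(8)
    process(4)
    speed = -12
    e = e + 38
    speed = 8 + e
    e = 52
    speed = speed + 34
    print(9)
    speed = speed + -14
    return e

10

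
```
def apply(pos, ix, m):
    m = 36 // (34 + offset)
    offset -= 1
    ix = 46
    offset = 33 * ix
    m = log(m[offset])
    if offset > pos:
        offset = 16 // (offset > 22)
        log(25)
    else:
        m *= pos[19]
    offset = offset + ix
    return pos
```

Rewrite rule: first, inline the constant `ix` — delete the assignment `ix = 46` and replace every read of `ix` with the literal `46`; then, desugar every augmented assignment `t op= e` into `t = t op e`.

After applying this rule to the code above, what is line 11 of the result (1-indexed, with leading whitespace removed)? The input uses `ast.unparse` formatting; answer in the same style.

offset = offset + 46

Transformed code:
def apply(pos, ix, m):
    m = 36 // (34 + offset)
    offset = offset - 1
    offset = 33 * 46
    m = log(m[offset])
    if offset > pos:
        offset = 16 // (offset > 22)
        log(25)
    else:
        m = m * pos[19]
    offset = offset + 46
    return pos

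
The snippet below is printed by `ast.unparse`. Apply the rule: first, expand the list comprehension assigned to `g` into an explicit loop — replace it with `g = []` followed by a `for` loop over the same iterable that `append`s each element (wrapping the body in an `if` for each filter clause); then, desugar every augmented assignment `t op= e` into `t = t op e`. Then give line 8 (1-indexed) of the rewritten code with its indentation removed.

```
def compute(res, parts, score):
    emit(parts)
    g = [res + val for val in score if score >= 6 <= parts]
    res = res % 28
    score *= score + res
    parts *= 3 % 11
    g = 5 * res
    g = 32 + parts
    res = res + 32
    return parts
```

Transformed code:
def compute(res, parts, score):
    emit(parts)
    g = []
    for val in score:
        if score >= 6 <= parts:
            g.append(res + val)
    res = res % 28
    score = score * (score + res)
    parts = parts * (3 % 11)
    g = 5 * res
    g = 32 + parts
    res = res + 32
    return parts

score = score * (score + res)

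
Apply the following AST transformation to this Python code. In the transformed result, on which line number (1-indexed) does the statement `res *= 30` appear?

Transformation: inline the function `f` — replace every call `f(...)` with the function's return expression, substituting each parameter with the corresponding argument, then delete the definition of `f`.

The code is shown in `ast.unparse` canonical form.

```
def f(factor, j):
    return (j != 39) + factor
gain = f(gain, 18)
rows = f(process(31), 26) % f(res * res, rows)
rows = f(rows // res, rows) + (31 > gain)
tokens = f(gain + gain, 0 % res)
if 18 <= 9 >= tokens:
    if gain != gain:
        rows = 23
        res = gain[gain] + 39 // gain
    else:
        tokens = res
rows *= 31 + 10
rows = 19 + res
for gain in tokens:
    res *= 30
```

Transformed code:
gain = (18 != 39) + gain
rows = ((26 != 39) + process(31)) % ((rows != 39) + res * res)
rows = (rows != 39) + rows // res + (31 > gain)
tokens = (0 % res != 39) + (gain + gain)
if 18 <= 9 >= tokens:
    if gain != gain:
        rows = 23
        res = gain[gain] + 39 // gain
    else:
        tokens = res
rows *= 31 + 10
rows = 19 + res
for gain in tokens:
    res *= 30

14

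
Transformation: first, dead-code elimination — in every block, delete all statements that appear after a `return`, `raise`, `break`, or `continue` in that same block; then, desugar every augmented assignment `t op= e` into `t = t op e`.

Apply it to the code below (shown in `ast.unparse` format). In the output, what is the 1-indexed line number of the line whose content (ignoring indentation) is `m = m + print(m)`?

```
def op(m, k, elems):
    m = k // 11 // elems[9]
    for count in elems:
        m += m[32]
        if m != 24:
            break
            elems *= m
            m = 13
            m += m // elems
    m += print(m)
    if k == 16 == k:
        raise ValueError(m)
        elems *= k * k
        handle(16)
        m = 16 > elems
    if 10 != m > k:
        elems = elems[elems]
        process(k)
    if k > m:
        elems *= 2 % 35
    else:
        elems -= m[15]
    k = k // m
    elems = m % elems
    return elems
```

Transformed code:
def op(m, k, elems):
    m = k // 11 // elems[9]
    for count in elems:
        m = m + m[32]
        if m != 24:
            break
    m = m + print(m)
    if k == 16 == k:
        raise ValueError(m)
    if 10 != m > k:
        elems = elems[elems]
        process(k)
    if k > m:
        elems = elems * (2 % 35)
    else:
        elems = elems - m[15]
    k = k // m
    elems = m % elems
    return elems

7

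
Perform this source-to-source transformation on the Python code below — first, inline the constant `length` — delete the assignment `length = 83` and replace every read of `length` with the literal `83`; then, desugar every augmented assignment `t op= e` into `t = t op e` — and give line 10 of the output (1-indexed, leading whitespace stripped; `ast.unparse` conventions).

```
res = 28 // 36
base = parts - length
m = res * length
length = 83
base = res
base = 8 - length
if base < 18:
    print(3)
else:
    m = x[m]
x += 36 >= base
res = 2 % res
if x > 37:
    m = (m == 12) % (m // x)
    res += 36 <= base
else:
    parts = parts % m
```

Transformed code:
res = 28 // 36
base = parts - 83
m = res * 83
base = res
base = 8 - 83
if base < 18:
    print(3)
else:
    m = x[m]
x = x + (36 >= base)
res = 2 % res
if x > 37:
    m = (m == 12) % (m // x)
    res = res + (36 <= base)
else:
    parts = parts % m

x = x + (36 >= base)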